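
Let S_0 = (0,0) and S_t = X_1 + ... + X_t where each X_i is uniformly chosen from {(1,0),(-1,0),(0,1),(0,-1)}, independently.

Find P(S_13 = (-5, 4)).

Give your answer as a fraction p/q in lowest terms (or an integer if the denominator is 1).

Answer: 16731/8388608

Derivation:
Let h be the number of horizontal steps (so 13-h are vertical). To end at (-5,4) need (h-5)/2 right-steps and ((13-h)+4)/2 up-steps.
Sum over h with 5 ≤ h ≤ 9, h ≡ 1 (mod 2), 13-h ≡ 0 (mod 2):
h=5: C(13,5)·C(5,0)·C(8,6) = 1287·1·28 = 36036
h=7: C(13,7)·C(7,1)·C(6,5) = 1716·7·6 = 72072
h=9: C(13,9)·C(9,2)·C(4,4) = 715·36·1 = 25740
Total favorable: 133848
Total paths: 4^13 = 67108864
P = 133848/67108864 = 16731/8388608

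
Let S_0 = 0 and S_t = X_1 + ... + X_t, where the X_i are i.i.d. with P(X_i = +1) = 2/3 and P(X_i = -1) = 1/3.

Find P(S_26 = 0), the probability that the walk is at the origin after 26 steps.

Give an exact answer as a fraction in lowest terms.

Answer: 85201715200/2541865828329

Derivation:
To be at 0 after 26 steps: need exactly 13 steps of +1 and 13 of -1.
Number of such sequences: C(26,13) = 10400600
Each has probability (2/3)^13 · (1/3)^13 = 8192/2541865828329
P = 10400600 · 8192/2541865828329 = 85201715200/2541865828329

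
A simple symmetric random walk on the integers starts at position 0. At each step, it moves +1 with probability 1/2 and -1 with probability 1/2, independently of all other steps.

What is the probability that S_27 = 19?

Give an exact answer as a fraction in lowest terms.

Answer: 8775/67108864

Derivation:
To reach position 19 after 27 steps: need 23 steps of +1 and 4 of -1.
Favorable paths: C(27,23) = 17550
Total paths: 2^27 = 134217728
P = 17550/134217728 = 8775/67108864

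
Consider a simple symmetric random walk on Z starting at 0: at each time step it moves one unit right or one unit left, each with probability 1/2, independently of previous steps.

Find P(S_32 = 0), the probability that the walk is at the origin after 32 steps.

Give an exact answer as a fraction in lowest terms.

To return to 0 after 32 steps: need exactly 16 steps of +1 and 16 of -1.
Favorable paths: C(32,16) = 601080390
Total paths: 2^32 = 4294967296
P = 601080390/4294967296 = 300540195/2147483648

Answer: 300540195/2147483648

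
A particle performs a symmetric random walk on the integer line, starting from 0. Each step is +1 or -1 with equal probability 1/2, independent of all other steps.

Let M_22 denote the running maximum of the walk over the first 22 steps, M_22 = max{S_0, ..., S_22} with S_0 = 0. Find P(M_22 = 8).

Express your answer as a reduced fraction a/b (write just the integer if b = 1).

Answer: 10659/262144

Derivation:
Let M_22 = max(S_0,...,S_22). Use the reflection principle: for j ≥ 1, #{paths with M_22 ≥ j} = #{S_22 ≥ j} + #{S_22 ≥ j+1}.
By reflection, #{M_22 ≥ 8} = #{S_22 ≥ 8} + #{S_22 ≥ 9} = 280600 + 110056 = 390656.
#{M_22 ≥ 9} = #{S_22 ≥ 9} + #{S_22 ≥ 10} = 110056 + 110056 = 220112.
#{M_22 = 8} = 390656 - 220112 = 170544.
P(M_22 = 8) = 170544/4194304 = 10659/262144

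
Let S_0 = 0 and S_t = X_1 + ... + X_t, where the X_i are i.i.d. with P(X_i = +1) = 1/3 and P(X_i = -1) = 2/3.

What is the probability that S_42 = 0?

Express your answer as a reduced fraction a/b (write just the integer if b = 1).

Answer: 376269525965864960/36472996377170786403

Derivation:
To be at 0 after 42 steps: need exactly 21 steps of +1 and 21 of -1.
Number of such sequences: C(42,21) = 538257874440
Each has probability (1/3)^21 · (2/3)^21 = 2097152/109418989131512359209
P = 538257874440 · 2097152/109418989131512359209 = 376269525965864960/36472996377170786403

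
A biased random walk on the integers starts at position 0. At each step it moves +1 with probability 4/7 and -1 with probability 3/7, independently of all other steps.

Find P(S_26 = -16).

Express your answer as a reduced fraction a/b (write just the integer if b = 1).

To reach position -16 after 26 steps: need 5 steps of +1 and 21 steps of -1.
Number of such sequences: C(26,5) = 65780
Each has probability (4/7)^5 · (3/7)^21 = 10711401679872/9387480337647754305649
P = 65780 · 10711401679872/9387480337647754305649 = 704596002501980160/9387480337647754305649

Answer: 704596002501980160/9387480337647754305649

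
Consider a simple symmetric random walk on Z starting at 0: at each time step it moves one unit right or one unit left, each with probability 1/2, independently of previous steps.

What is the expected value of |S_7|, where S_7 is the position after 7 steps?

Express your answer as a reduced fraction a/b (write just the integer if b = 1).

Answer: 35/16

Derivation:
S_7 takes values m ≡ 1 (mod 2) with |m| ≤ 7; P(S_7=m) = C(7,(7+m)/2)/2^7.
Total paths: 2^7 = 128
Distribution: P(S=-7)=1/128, P(S=-5)=7/128, P(S=-3)=21/128, P(S=-1)=35/128, P(S=1)=35/128, P(S=3)=21/128, P(S=5)=7/128, P(S=7)=1/128
E[|S_7|] = Σ_m |m|·P(S_7=m) = 280/128 = 35/16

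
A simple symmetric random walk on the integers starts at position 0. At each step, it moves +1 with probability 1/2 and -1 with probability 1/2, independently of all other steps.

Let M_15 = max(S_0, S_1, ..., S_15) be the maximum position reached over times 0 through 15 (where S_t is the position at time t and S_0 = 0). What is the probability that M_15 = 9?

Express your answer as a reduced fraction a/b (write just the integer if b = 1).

Let M_15 = max(S_0,...,S_15). Use the reflection principle: for j ≥ 1, #{paths with M_15 ≥ j} = #{S_15 ≥ j} + #{S_15 ≥ j+1}.
By reflection, #{M_15 ≥ 9} = #{S_15 ≥ 9} + #{S_15 ≥ 10} = 576 + 121 = 697.
#{M_15 ≥ 10} = #{S_15 ≥ 10} + #{S_15 ≥ 11} = 121 + 121 = 242.
#{M_15 = 9} = 697 - 242 = 455.
P(M_15 = 9) = 455/32768 = 455/32768

Answer: 455/32768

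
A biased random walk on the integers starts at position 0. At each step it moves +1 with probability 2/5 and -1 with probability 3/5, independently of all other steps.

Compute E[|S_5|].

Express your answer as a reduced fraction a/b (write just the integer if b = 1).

S_5 takes values m ≡ 1 (mod 2) with |m| ≤ 5; P(S_5=m) = C(5,(5+m)/2) · (2/5)^((5+m)/2) · (3/5)^((5-m)/2).
Distribution: P(S=-5)=243/3125, P(S=-3)=162/625, P(S=-1)=216/625, P(S=1)=144/625, P(S=3)=48/625, P(S=5)=32/3125
E[|S_5|] = Σ_m |m|·P(S_5=m) = 253/125

Answer: 253/125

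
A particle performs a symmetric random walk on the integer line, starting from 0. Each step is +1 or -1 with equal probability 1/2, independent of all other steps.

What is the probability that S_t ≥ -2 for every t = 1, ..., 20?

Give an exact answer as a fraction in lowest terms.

Let f(t,s) = #length-t paths at position s with S_1..S_t all ≥ -2.
f(t,s) = f(t-1,s-1) + f(t-1,s+1) for s ≥ -2; f(t,s) = 0 for s < -2.
t=0: f(0,0)=1
t=1: f(1,-1)=1 f(1,1)=1
t=2: f(2,-2)=1 f(2,0)=2 f(2,2)=1
t=3: f(3,-1)=3 f(3,1)=3 f(3,3)=1
t=4: f(4,-2)=3 f(4,0)=6 f(4,2)=4 f(4,4)=1
t=5: f(5,-1)=9 f(5,1)=10 f(5,3)=5 f(5,5)=1
t=6: f(6,-2)=9 f(6,0)=19 f(6,2)=15 f(6,4)=6 f(6,6)=1
t=7: f(7,-1)=28 f(7,1)=34 f(7,3)=21 f(7,5)=7 f(7,7)=1
t=8: f(8,-2)=28 f(8,0)=62 f(8,2)=55 f(8,4)=28 f(8,6)=8 f(8,8)=1
t=9: f(9,-1)=90 f(9,1)=117 f(9,3)=83 f(9,5)=36 f(9,7)=9 f(9,9)=1
t=10: f(10,-2)=90 f(10,0)=207 f(10,2)=200 f(10,4)=119 f(10,6)=45 f(10,8)=10 f(10,10)=1
t=11: f(11,-1)=297 f(11,1)=407 f(11,3)=319 f(11,5)=164 f(11,7)=55 f(11,9)=11 f(11,11)=1
t=12: f(12,-2)=297 f(12,0)=704 f(12,2)=726 f(12,4)=483 f(12,6)=219 f(12,8)=66 f(12,10)=12 f(12,12)=1
t=13: f(13,-1)=1001 f(13,1)=1430 f(13,3)=1209 f(13,5)=702 f(13,7)=285 f(13,9)=78 f(13,11)=13 f(13,13)=1
t=14: f(14,-2)=1001 f(14,0)=2431 f(14,2)=2639 f(14,4)=1911 f(14,6)=987 f(14,8)=363 f(14,10)=91 f(14,12)=14 f(14,14)=1
t=15: f(15,-1)=3432 f(15,1)=5070 f(15,3)=4550 f(15,5)=2898 f(15,7)=1350 f(15,9)=454 f(15,11)=105 f(15,13)=15 f(15,15)=1
t=16: f(16,-2)=3432 f(16,0)=8502 f(16,2)=9620 f(16,4)=7448 f(16,6)=4248 f(16,8)=1804 f(16,10)=559 f(16,12)=120 f(16,14)=16 f(16,16)=1
t=17: f(17,-1)=11934 f(17,1)=18122 f(17,3)=17068 f(17,5)=11696 f(17,7)=6052 f(17,9)=2363 f(17,11)=679 f(17,13)=136 f(17,15)=17 f(17,17)=1
t=18: f(18,-2)=11934 f(18,0)=30056 f(18,2)=35190 f(18,4)=28764 f(18,6)=17748 f(18,8)=8415 f(18,10)=3042 f(18,12)=815 f(18,14)=153 f(18,16)=18 f(18,18)=1
t=19: f(19,-1)=41990 f(19,1)=65246 f(19,3)=63954 f(19,5)=46512 f(19,7)=26163 f(19,9)=11457 f(19,11)=3857 f(19,13)=968 f(19,15)=171 f(19,17)=19 f(19,19)=1
t=20: f(20,-2)=41990 f(20,0)=107236 f(20,2)=129200 f(20,4)=110466 f(20,6)=72675 f(20,8)=37620 f(20,10)=15314 f(20,12)=4825 f(20,14)=1139 f(20,16)=190 f(20,18)=20 f(20,20)=1
Σ_s f(20,s) = 520676
P = 520676/1048576 = 130169/262144

Answer: 130169/262144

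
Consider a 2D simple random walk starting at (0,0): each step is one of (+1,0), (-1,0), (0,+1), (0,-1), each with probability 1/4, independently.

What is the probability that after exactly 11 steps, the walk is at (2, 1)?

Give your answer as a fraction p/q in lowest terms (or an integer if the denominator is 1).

Let h be the number of horizontal steps (so 11-h are vertical). To end at (2,1) need (h+2)/2 right-steps and ((11-h)+1)/2 up-steps.
Sum over h with 2 ≤ h ≤ 10, h ≡ 0 (mod 2), 11-h ≡ 1 (mod 2):
h=2: C(11,2)·C(2,2)·C(9,5) = 55·1·126 = 6930
h=4: C(11,4)·C(4,3)·C(7,4) = 330·4·35 = 46200
h=6: C(11,6)·C(6,4)·C(5,3) = 462·15·10 = 69300
h=8: C(11,8)·C(8,5)·C(3,2) = 165·56·3 = 27720
h=10: C(11,10)·C(10,6)·C(1,1) = 11·210·1 = 2310
Total favorable: 152460
Total paths: 4^11 = 4194304
P = 152460/4194304 = 38115/1048576

Answer: 38115/1048576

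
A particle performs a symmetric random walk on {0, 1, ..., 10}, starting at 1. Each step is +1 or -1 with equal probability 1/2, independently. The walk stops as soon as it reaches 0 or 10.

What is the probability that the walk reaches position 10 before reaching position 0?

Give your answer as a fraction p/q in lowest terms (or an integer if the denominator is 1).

Answer: 1/10

Derivation:
Symmetric walk (p = 1/2): the harmonic-function argument gives P(hit 10 before 0 | start at 1) = a/N.
P = 1/10 = 1/10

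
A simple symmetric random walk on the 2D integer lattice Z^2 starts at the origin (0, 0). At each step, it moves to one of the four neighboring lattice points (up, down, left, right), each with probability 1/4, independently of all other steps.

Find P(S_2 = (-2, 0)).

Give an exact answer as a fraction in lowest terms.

Answer: 1/16

Derivation:
Let h be the number of horizontal steps (so 2-h are vertical). To end at (-2,0) need (h-2)/2 right-steps and ((2-h)+0)/2 up-steps.
Sum over h with 2 ≤ h ≤ 2, h ≡ 0 (mod 2), 2-h ≡ 0 (mod 2):
h=2: C(2,2)·C(2,0)·C(0,0) = 1·1·1 = 1
Total favorable: 1
Total paths: 4^2 = 16
P = 1/16 = 1/16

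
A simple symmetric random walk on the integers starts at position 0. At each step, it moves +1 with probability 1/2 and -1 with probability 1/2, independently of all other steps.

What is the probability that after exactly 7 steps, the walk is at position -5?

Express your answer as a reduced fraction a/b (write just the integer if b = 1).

To reach position -5 after 7 steps: need 1 step of +1 and 6 of -1.
Favorable paths: C(7,1) = 7
Total paths: 2^7 = 128
P = 7/128 = 7/128

Answer: 7/128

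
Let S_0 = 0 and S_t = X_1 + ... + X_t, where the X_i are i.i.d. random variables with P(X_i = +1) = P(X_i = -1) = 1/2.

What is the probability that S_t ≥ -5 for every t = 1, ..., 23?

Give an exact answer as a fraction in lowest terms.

Answer: 1656667/2097152

Derivation:
Let f(t,s) = #length-t paths at position s with S_1..S_t all ≥ -5.
f(t,s) = f(t-1,s-1) + f(t-1,s+1) for s ≥ -5; f(t,s) = 0 for s < -5.
t=0: f(0,0)=1
t=1: f(1,-1)=1 f(1,1)=1
t=2: f(2,-2)=1 f(2,0)=2 f(2,2)=1
t=3: f(3,-3)=1 f(3,-1)=3 f(3,1)=3 f(3,3)=1
t=4: f(4,-4)=1 f(4,-2)=4 f(4,0)=6 f(4,2)=4 f(4,4)=1
t=5: f(5,-5)=1 f(5,-3)=5 f(5,-1)=10 f(5,1)=10 f(5,3)=5 f(5,5)=1
t=6: f(6,-4)=6 f(6,-2)=15 f(6,0)=20 f(6,2)=15 f(6,4)=6 f(6,6)=1
t=7: f(7,-5)=6 f(7,-3)=21 f(7,-1)=35 f(7,1)=35 f(7,3)=21 f(7,5)=7 f(7,7)=1
t=8: f(8,-4)=27 f(8,-2)=56 f(8,0)=70 f(8,2)=56 f(8,4)=28 f(8,6)=8 f(8,8)=1
t=9: f(9,-5)=27 f(9,-3)=83 f(9,-1)=126 f(9,1)=126 f(9,3)=84 f(9,5)=36 f(9,7)=9 f(9,9)=1
t=10: f(10,-4)=110 f(10,-2)=209 f(10,0)=252 f(10,2)=210 f(10,4)=120 f(10,6)=45 f(10,8)=10 f(10,10)=1
t=11: f(11,-5)=110 f(11,-3)=319 f(11,-1)=461 f(11,1)=462 f(11,3)=330 f(11,5)=165 f(11,7)=55 f(11,9)=11 f(11,11)=1
t=12: f(12,-4)=429 f(12,-2)=780 f(12,0)=923 f(12,2)=792 f(12,4)=495 f(12,6)=220 f(12,8)=66 f(12,10)=12 f(12,12)=1
t=13: f(13,-5)=429 f(13,-3)=1209 f(13,-1)=1703 f(13,1)=1715 f(13,3)=1287 f(13,5)=715 f(13,7)=286 f(13,9)=78 f(13,11)=13 f(13,13)=1
t=14: f(14,-4)=1638 f(14,-2)=2912 f(14,0)=3418 f(14,2)=3002 f(14,4)=2002 f(14,6)=1001 f(14,8)=364 f(14,10)=91 f(14,12)=14 f(14,14)=1
t=15: f(15,-5)=1638 f(15,-3)=4550 f(15,-1)=6330 f(15,1)=6420 f(15,3)=5004 f(15,5)=3003 f(15,7)=1365 f(15,9)=455 f(15,11)=105 f(15,13)=15 f(15,15)=1
t=16: f(16,-4)=6188 f(16,-2)=10880 f(16,0)=12750 f(16,2)=11424 f(16,4)=8007 f(16,6)=4368 f(16,8)=1820 f(16,10)=560 f(16,12)=120 f(16,14)=16 f(16,16)=1
t=17: f(17,-5)=6188 f(17,-3)=17068 f(17,-1)=23630 f(17,1)=24174 f(17,3)=19431 f(17,5)=12375 f(17,7)=6188 f(17,9)=2380 f(17,11)=680 f(17,13)=136 f(17,15)=17 f(17,17)=1
t=18: f(18,-4)=23256 f(18,-2)=40698 f(18,0)=47804 f(18,2)=43605 f(18,4)=31806 f(18,6)=18563 f(18,8)=8568 f(18,10)=3060 f(18,12)=816 f(18,14)=153 f(18,16)=18 f(18,18)=1
t=19: f(19,-5)=23256 f(19,-3)=63954 f(19,-1)=88502 f(19,1)=91409 f(19,3)=75411 f(19,5)=50369 f(19,7)=27131 f(19,9)=11628 f(19,11)=3876 f(19,13)=969 f(19,15)=171 f(19,17)=19 f(19,19)=1
t=20: f(20,-4)=87210 f(20,-2)=152456 f(20,0)=179911 f(20,2)=166820 f(20,4)=125780 f(20,6)=77500 f(20,8)=38759 f(20,10)=15504 f(20,12)=4845 f(20,14)=1140 f(20,16)=190 f(20,18)=20 f(20,20)=1
t=21: f(21,-5)=87210 f(21,-3)=239666 f(21,-1)=332367 f(21,1)=346731 f(21,3)=292600 f(21,5)=203280 f(21,7)=116259 f(21,9)=54263 f(21,11)=20349 f(21,13)=5985 f(21,15)=1330 f(21,17)=210 f(21,19)=21 f(21,21)=1
t=22: f(22,-4)=326876 f(22,-2)=572033 f(22,0)=679098 f(22,2)=639331 f(22,4)=495880 f(22,6)=319539 f(22,8)=170522 f(22,10)=74612 f(22,12)=26334 f(22,14)=7315 f(22,16)=1540 f(22,18)=231 f(22,20)=22 f(22,22)=1
t=23: f(23,-5)=326876 f(23,-3)=898909 f(23,-1)=1251131 f(23,1)=1318429 f(23,3)=1135211 f(23,5)=815419 f(23,7)=490061 f(23,9)=245134 f(23,11)=100946 f(23,13)=33649 f(23,15)=8855 f(23,17)=1771 f(23,19)=253 f(23,21)=23 f(23,23)=1
Σ_s f(23,s) = 6626668
P = 6626668/8388608 = 1656667/2097152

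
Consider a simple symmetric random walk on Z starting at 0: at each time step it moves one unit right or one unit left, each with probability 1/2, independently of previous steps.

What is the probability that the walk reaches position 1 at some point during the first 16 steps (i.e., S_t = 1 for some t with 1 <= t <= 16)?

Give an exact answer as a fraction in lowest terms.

Answer: 26333/32768

Derivation:
Count via complement. Let g(t,s) = #length-t paths at position s with S_1..S_t all ≠ 1.
g(t,s) = g(t-1,s-1) + g(t-1,s+1) for s ≠ 1; g(t,1) = 0.
t=0: g(0,0)=1
t=1: g(1,-1)=1
t=2: g(2,-2)=1 g(2,0)=1
t=3: g(3,-3)=1 g(3,-1)=2
t=4: g(4,-4)=1 g(4,-2)=3 g(4,0)=2
t=5: g(5,-5)=1 g(5,-3)=4 g(5,-1)=5
t=6: g(6,-6)=1 g(6,-4)=5 g(6,-2)=9 g(6,0)=5
t=7: g(7,-7)=1 g(7,-5)=6 g(7,-3)=14 g(7,-1)=14
t=8: g(8,-8)=1 g(8,-6)=7 g(8,-4)=20 g(8,-2)=28 g(8,0)=14
t=9: g(9,-9)=1 g(9,-7)=8 g(9,-5)=27 g(9,-3)=48 g(9,-1)=42
t=10: g(10,-10)=1 g(10,-8)=9 g(10,-6)=35 g(10,-4)=75 g(10,-2)=90 g(10,0)=42
t=11: g(11,-11)=1 g(11,-9)=10 g(11,-7)=44 g(11,-5)=110 g(11,-3)=165 g(11,-1)=132
t=12: g(12,-12)=1 g(12,-10)=11 g(12,-8)=54 g(12,-6)=154 g(12,-4)=275 g(12,-2)=297 g(12,0)=132
t=13: g(13,-13)=1 g(13,-11)=12 g(13,-9)=65 g(13,-7)=208 g(13,-5)=429 g(13,-3)=572 g(13,-1)=429
t=14: g(14,-14)=1 g(14,-12)=13 g(14,-10)=77 g(14,-8)=273 g(14,-6)=637 g(14,-4)=1001 g(14,-2)=1001 g(14,0)=429
t=15: g(15,-15)=1 g(15,-13)=14 g(15,-11)=90 g(15,-9)=350 g(15,-7)=910 g(15,-5)=1638 g(15,-3)=2002 g(15,-1)=1430
t=16: g(16,-16)=1 g(16,-14)=15 g(16,-12)=104 g(16,-10)=440 g(16,-8)=1260 g(16,-6)=2548 g(16,-4)=3640 g(16,-2)=3432 g(16,0)=1430
Paths never hitting 1: Σ_s g(16,s) = 12870
Paths hitting 1: 2^16 - 12870 = 52666
P = 52666/65536 = 26333/32768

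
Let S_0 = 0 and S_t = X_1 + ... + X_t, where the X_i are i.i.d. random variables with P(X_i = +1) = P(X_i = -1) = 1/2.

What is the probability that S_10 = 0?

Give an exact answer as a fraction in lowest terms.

To return to 0 after 10 steps: need exactly 5 steps of +1 and 5 of -1.
Favorable paths: C(10,5) = 252
Total paths: 2^10 = 1024
P = 252/1024 = 63/256

Answer: 63/256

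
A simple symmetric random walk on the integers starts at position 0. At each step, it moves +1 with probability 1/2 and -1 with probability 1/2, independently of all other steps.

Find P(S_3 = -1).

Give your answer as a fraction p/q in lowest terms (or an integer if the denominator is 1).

Answer: 3/8

Derivation:
To reach position -1 after 3 steps: need 1 step of +1 and 2 of -1.
Favorable paths: C(3,1) = 3
Total paths: 2^3 = 8
P = 3/8 = 3/8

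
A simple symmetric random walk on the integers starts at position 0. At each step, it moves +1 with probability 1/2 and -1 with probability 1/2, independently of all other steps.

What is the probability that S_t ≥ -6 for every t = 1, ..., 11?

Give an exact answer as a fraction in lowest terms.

Answer: 1969/2048

Derivation:
Let f(t,s) = #length-t paths at position s with S_1..S_t all ≥ -6.
f(t,s) = f(t-1,s-1) + f(t-1,s+1) for s ≥ -6; f(t,s) = 0 for s < -6.
t=0: f(0,0)=1
t=1: f(1,-1)=1 f(1,1)=1
t=2: f(2,-2)=1 f(2,0)=2 f(2,2)=1
t=3: f(3,-3)=1 f(3,-1)=3 f(3,1)=3 f(3,3)=1
t=4: f(4,-4)=1 f(4,-2)=4 f(4,0)=6 f(4,2)=4 f(4,4)=1
t=5: f(5,-5)=1 f(5,-3)=5 f(5,-1)=10 f(5,1)=10 f(5,3)=5 f(5,5)=1
t=6: f(6,-6)=1 f(6,-4)=6 f(6,-2)=15 f(6,0)=20 f(6,2)=15 f(6,4)=6 f(6,6)=1
t=7: f(7,-5)=7 f(7,-3)=21 f(7,-1)=35 f(7,1)=35 f(7,3)=21 f(7,5)=7 f(7,7)=1
t=8: f(8,-6)=7 f(8,-4)=28 f(8,-2)=56 f(8,0)=70 f(8,2)=56 f(8,4)=28 f(8,6)=8 f(8,8)=1
t=9: f(9,-5)=35 f(9,-3)=84 f(9,-1)=126 f(9,1)=126 f(9,3)=84 f(9,5)=36 f(9,7)=9 f(9,9)=1
t=10: f(10,-6)=35 f(10,-4)=119 f(10,-2)=210 f(10,0)=252 f(10,2)=210 f(10,4)=120 f(10,6)=45 f(10,8)=10 f(10,10)=1
t=11: f(11,-5)=154 f(11,-3)=329 f(11,-1)=462 f(11,1)=462 f(11,3)=330 f(11,5)=165 f(11,7)=55 f(11,9)=11 f(11,11)=1
Σ_s f(11,s) = 1969
P = 1969/2048 = 1969/2048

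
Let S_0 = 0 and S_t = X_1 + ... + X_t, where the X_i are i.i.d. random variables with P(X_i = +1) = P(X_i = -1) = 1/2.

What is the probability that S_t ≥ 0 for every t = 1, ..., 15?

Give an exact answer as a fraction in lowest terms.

Let f(t,s) = #length-t paths at position s with S_1..S_t all ≥ 0.
f(t,s) = f(t-1,s-1) + f(t-1,s+1) for s ≥ 0; f(t,s) = 0 for s < 0.
t=0: f(0,0)=1
t=1: f(1,1)=1
t=2: f(2,0)=1 f(2,2)=1
t=3: f(3,1)=2 f(3,3)=1
t=4: f(4,0)=2 f(4,2)=3 f(4,4)=1
t=5: f(5,1)=5 f(5,3)=4 f(5,5)=1
t=6: f(6,0)=5 f(6,2)=9 f(6,4)=5 f(6,6)=1
t=7: f(7,1)=14 f(7,3)=14 f(7,5)=6 f(7,7)=1
t=8: f(8,0)=14 f(8,2)=28 f(8,4)=20 f(8,6)=7 f(8,8)=1
t=9: f(9,1)=42 f(9,3)=48 f(9,5)=27 f(9,7)=8 f(9,9)=1
t=10: f(10,0)=42 f(10,2)=90 f(10,4)=75 f(10,6)=35 f(10,8)=9 f(10,10)=1
t=11: f(11,1)=132 f(11,3)=165 f(11,5)=110 f(11,7)=44 f(11,9)=10 f(11,11)=1
t=12: f(12,0)=132 f(12,2)=297 f(12,4)=275 f(12,6)=154 f(12,8)=54 f(12,10)=11 f(12,12)=1
t=13: f(13,1)=429 f(13,3)=572 f(13,5)=429 f(13,7)=208 f(13,9)=65 f(13,11)=12 f(13,13)=1
t=14: f(14,0)=429 f(14,2)=1001 f(14,4)=1001 f(14,6)=637 f(14,8)=273 f(14,10)=77 f(14,12)=13 f(14,14)=1
t=15: f(15,1)=1430 f(15,3)=2002 f(15,5)=1638 f(15,7)=910 f(15,9)=350 f(15,11)=90 f(15,13)=14 f(15,15)=1
Σ_s f(15,s) = 6435
P = 6435/32768 = 6435/32768

Answer: 6435/32768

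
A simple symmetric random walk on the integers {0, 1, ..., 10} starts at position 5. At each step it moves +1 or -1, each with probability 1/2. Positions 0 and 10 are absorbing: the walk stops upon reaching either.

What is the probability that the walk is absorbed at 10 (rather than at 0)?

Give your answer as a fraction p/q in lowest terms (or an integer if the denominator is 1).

Answer: 1/2

Derivation:
Symmetric walk (p = 1/2): the harmonic-function argument gives P(hit 10 before 0 | start at 5) = a/N.
P = 5/10 = 1/2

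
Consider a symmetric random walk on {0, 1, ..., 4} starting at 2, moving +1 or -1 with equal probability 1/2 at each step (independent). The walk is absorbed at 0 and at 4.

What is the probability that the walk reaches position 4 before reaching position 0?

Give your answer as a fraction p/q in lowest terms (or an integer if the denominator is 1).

Symmetric walk (p = 1/2): the harmonic-function argument gives P(hit 4 before 0 | start at 2) = a/N.
P = 2/4 = 1/2

Answer: 1/2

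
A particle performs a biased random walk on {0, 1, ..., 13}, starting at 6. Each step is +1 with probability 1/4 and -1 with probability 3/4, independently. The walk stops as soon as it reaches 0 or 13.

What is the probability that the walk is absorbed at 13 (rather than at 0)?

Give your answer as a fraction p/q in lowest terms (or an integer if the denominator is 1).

Biased walk: p = 1/4, q = 3/4, r = q/p = 3
Gambler's ruin: P(hit 13 before 0 | start at 6) = (1 - r^a)/(1 - r^N)
r^6 = 729; r^13 = 1594323
P = (1 - 729) / (1 - 1594323) = -728 / -1594322 = 364/797161

Answer: 364/797161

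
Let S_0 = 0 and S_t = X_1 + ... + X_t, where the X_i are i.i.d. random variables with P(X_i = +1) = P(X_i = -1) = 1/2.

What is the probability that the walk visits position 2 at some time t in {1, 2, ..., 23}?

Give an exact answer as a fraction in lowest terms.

Count via complement. Let g(t,s) = #length-t paths at position s with S_1..S_t all ≠ 2.
g(t,s) = g(t-1,s-1) + g(t-1,s+1) for s ≠ 2; g(t,2) = 0.
t=0: g(0,0)=1
t=1: g(1,-1)=1 g(1,1)=1
t=2: g(2,-2)=1 g(2,0)=2
t=3: g(3,-3)=1 g(3,-1)=3 g(3,1)=2
t=4: g(4,-4)=1 g(4,-2)=4 g(4,0)=5
t=5: g(5,-5)=1 g(5,-3)=5 g(5,-1)=9 g(5,1)=5
t=6: g(6,-6)=1 g(6,-4)=6 g(6,-2)=14 g(6,0)=14
t=7: g(7,-7)=1 g(7,-5)=7 g(7,-3)=20 g(7,-1)=28 g(7,1)=14
t=8: g(8,-8)=1 g(8,-6)=8 g(8,-4)=27 g(8,-2)=48 g(8,0)=42
t=9: g(9,-9)=1 g(9,-7)=9 g(9,-5)=35 g(9,-3)=75 g(9,-1)=90 g(9,1)=42
t=10: g(10,-10)=1 g(10,-8)=10 g(10,-6)=44 g(10,-4)=110 g(10,-2)=165 g(10,0)=132
t=11: g(11,-11)=1 g(11,-9)=11 g(11,-7)=54 g(11,-5)=154 g(11,-3)=275 g(11,-1)=297 g(11,1)=132
t=12: g(12,-12)=1 g(12,-10)=12 g(12,-8)=65 g(12,-6)=208 g(12,-4)=429 g(12,-2)=572 g(12,0)=429
t=13: g(13,-13)=1 g(13,-11)=13 g(13,-9)=77 g(13,-7)=273 g(13,-5)=637 g(13,-3)=1001 g(13,-1)=1001 g(13,1)=429
t=14: g(14,-14)=1 g(14,-12)=14 g(14,-10)=90 g(14,-8)=350 g(14,-6)=910 g(14,-4)=1638 g(14,-2)=2002 g(14,0)=1430
t=15: g(15,-15)=1 g(15,-13)=15 g(15,-11)=104 g(15,-9)=440 g(15,-7)=1260 g(15,-5)=2548 g(15,-3)=3640 g(15,-1)=3432 g(15,1)=1430
t=16: g(16,-16)=1 g(16,-14)=16 g(16,-12)=119 g(16,-10)=544 g(16,-8)=1700 g(16,-6)=3808 g(16,-4)=6188 g(16,-2)=7072 g(16,0)=4862
t=17: g(17,-17)=1 g(17,-15)=17 g(17,-13)=135 g(17,-11)=663 g(17,-9)=2244 g(17,-7)=5508 g(17,-5)=9996 g(17,-3)=13260 g(17,-1)=11934 g(17,1)=4862
t=18: g(18,-18)=1 g(18,-16)=18 g(18,-14)=152 g(18,-12)=798 g(18,-10)=2907 g(18,-8)=7752 g(18,-6)=15504 g(18,-4)=23256 g(18,-2)=25194 g(18,0)=16796
t=19: g(19,-19)=1 g(19,-17)=19 g(19,-15)=170 g(19,-13)=950 g(19,-11)=3705 g(19,-9)=10659 g(19,-7)=23256 g(19,-5)=38760 g(19,-3)=48450 g(19,-1)=41990 g(19,1)=16796
t=20: g(20,-20)=1 g(20,-18)=20 g(20,-16)=189 g(20,-14)=1120 g(20,-12)=4655 g(20,-10)=14364 g(20,-8)=33915 g(20,-6)=62016 g(20,-4)=87210 g(20,-2)=90440 g(20,0)=58786
t=21: g(21,-21)=1 g(21,-19)=21 g(21,-17)=209 g(21,-15)=1309 g(21,-13)=5775 g(21,-11)=19019 g(21,-9)=48279 g(21,-7)=95931 g(21,-5)=149226 g(21,-3)=177650 g(21,-1)=149226 g(21,1)=58786
t=22: g(22,-22)=1 g(22,-20)=22 g(22,-18)=230 g(22,-16)=1518 g(22,-14)=7084 g(22,-12)=24794 g(22,-10)=67298 g(22,-8)=144210 g(22,-6)=245157 g(22,-4)=326876 g(22,-2)=326876 g(22,0)=208012
t=23: g(23,-23)=1 g(23,-21)=23 g(23,-19)=252 g(23,-17)=1748 g(23,-15)=8602 g(23,-13)=31878 g(23,-11)=92092 g(23,-9)=211508 g(23,-7)=389367 g(23,-5)=572033 g(23,-3)=653752 g(23,-1)=534888 g(23,1)=208012
Paths never hitting 2: Σ_s g(23,s) = 2704156
Paths hitting 2: 2^23 - 2704156 = 5684452
P = 5684452/8388608 = 1421113/2097152

Answer: 1421113/2097152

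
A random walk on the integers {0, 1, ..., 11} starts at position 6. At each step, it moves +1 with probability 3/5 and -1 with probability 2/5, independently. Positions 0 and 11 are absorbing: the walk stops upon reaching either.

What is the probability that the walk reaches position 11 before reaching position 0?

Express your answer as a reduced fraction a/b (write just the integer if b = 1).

Answer: 161595/175099

Derivation:
Biased walk: p = 3/5, q = 2/5, r = q/p = 2/3
Gambler's ruin: P(hit 11 before 0 | start at 6) = (1 - r^a)/(1 - r^N)
r^6 = 64/729; r^11 = 2048/177147
P = (1 - 64/729) / (1 - 2048/177147) = 665/729 / 175099/177147 = 161595/175099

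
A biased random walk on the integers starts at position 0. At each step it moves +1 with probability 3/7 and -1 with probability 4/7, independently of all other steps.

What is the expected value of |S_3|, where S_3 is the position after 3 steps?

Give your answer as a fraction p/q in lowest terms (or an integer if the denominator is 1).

Answer: 75/49

Derivation:
S_3 takes values m ≡ 1 (mod 2) with |m| ≤ 3; P(S_3=m) = C(3,(3+m)/2) · (3/7)^((3+m)/2) · (4/7)^((3-m)/2).
Distribution: P(S=-3)=64/343, P(S=-1)=144/343, P(S=1)=108/343, P(S=3)=27/343
E[|S_3|] = Σ_m |m|·P(S_3=m) = 75/49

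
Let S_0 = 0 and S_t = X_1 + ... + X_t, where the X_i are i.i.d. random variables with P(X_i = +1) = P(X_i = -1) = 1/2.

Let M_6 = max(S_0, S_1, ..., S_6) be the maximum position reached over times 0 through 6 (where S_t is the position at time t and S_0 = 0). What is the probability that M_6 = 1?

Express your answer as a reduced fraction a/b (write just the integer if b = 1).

Answer: 15/64

Derivation:
Let M_6 = max(S_0,...,S_6). Use the reflection principle: for j ≥ 1, #{paths with M_6 ≥ j} = #{S_6 ≥ j} + #{S_6 ≥ j+1}.
By reflection, #{M_6 ≥ 1} = #{S_6 ≥ 1} + #{S_6 ≥ 2} = 22 + 22 = 44.
#{M_6 ≥ 2} = #{S_6 ≥ 2} + #{S_6 ≥ 3} = 22 + 7 = 29.
#{M_6 = 1} = 44 - 29 = 15.
P(M_6 = 1) = 15/64 = 15/64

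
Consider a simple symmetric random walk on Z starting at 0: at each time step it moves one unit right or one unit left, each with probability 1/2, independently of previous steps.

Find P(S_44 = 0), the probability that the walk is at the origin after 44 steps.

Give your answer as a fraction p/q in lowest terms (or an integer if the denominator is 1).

To return to 0 after 44 steps: need exactly 22 steps of +1 and 22 of -1.
Favorable paths: C(44,22) = 2104098963720
Total paths: 2^44 = 17592186044416
P = 2104098963720/17592186044416 = 263012370465/2199023255552

Answer: 263012370465/2199023255552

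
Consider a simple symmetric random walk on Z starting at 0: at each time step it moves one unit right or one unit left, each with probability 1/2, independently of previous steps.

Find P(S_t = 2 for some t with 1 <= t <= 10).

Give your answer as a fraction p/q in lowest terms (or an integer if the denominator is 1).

Answer: 281/512

Derivation:
Count via complement. Let g(t,s) = #length-t paths at position s with S_1..S_t all ≠ 2.
g(t,s) = g(t-1,s-1) + g(t-1,s+1) for s ≠ 2; g(t,2) = 0.
t=0: g(0,0)=1
t=1: g(1,-1)=1 g(1,1)=1
t=2: g(2,-2)=1 g(2,0)=2
t=3: g(3,-3)=1 g(3,-1)=3 g(3,1)=2
t=4: g(4,-4)=1 g(4,-2)=4 g(4,0)=5
t=5: g(5,-5)=1 g(5,-3)=5 g(5,-1)=9 g(5,1)=5
t=6: g(6,-6)=1 g(6,-4)=6 g(6,-2)=14 g(6,0)=14
t=7: g(7,-7)=1 g(7,-5)=7 g(7,-3)=20 g(7,-1)=28 g(7,1)=14
t=8: g(8,-8)=1 g(8,-6)=8 g(8,-4)=27 g(8,-2)=48 g(8,0)=42
t=9: g(9,-9)=1 g(9,-7)=9 g(9,-5)=35 g(9,-3)=75 g(9,-1)=90 g(9,1)=42
t=10: g(10,-10)=1 g(10,-8)=10 g(10,-6)=44 g(10,-4)=110 g(10,-2)=165 g(10,0)=132
Paths never hitting 2: Σ_s g(10,s) = 462
Paths hitting 2: 2^10 - 462 = 562
P = 562/1024 = 281/512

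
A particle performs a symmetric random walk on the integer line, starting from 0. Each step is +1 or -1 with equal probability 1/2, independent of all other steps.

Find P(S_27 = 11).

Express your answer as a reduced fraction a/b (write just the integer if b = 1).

Answer: 2220075/134217728

Derivation:
To reach position 11 after 27 steps: need 19 steps of +1 and 8 of -1.
Favorable paths: C(27,19) = 2220075
Total paths: 2^27 = 134217728
P = 2220075/134217728 = 2220075/134217728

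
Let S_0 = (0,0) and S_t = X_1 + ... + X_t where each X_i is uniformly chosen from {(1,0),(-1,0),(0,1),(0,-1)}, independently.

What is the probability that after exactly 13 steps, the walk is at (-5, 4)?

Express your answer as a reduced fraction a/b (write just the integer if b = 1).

Let h be the number of horizontal steps (so 13-h are vertical). To end at (-5,4) need (h-5)/2 right-steps and ((13-h)+4)/2 up-steps.
Sum over h with 5 ≤ h ≤ 9, h ≡ 1 (mod 2), 13-h ≡ 0 (mod 2):
h=5: C(13,5)·C(5,0)·C(8,6) = 1287·1·28 = 36036
h=7: C(13,7)·C(7,1)·C(6,5) = 1716·7·6 = 72072
h=9: C(13,9)·C(9,2)·C(4,4) = 715·36·1 = 25740
Total favorable: 133848
Total paths: 4^13 = 67108864
P = 133848/67108864 = 16731/8388608

Answer: 16731/8388608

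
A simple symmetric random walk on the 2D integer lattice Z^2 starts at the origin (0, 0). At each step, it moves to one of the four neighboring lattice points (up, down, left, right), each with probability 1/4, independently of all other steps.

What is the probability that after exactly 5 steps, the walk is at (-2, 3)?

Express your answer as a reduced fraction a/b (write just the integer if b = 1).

Let h be the number of horizontal steps (so 5-h are vertical). To end at (-2,3) need (h-2)/2 right-steps and ((5-h)+3)/2 up-steps.
Sum over h with 2 ≤ h ≤ 2, h ≡ 0 (mod 2), 5-h ≡ 1 (mod 2):
h=2: C(5,2)·C(2,0)·C(3,3) = 10·1·1 = 10
Total favorable: 10
Total paths: 4^5 = 1024
P = 10/1024 = 5/512

Answer: 5/512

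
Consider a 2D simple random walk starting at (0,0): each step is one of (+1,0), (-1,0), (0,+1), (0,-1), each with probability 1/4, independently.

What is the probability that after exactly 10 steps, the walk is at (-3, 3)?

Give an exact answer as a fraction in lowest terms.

Let h be the number of horizontal steps (so 10-h are vertical). To end at (-3,3) need (h-3)/2 right-steps and ((10-h)+3)/2 up-steps.
Sum over h with 3 ≤ h ≤ 7, h ≡ 1 (mod 2), 10-h ≡ 1 (mod 2):
h=3: C(10,3)·C(3,0)·C(7,5) = 120·1·21 = 2520
h=5: C(10,5)·C(5,1)·C(5,4) = 252·5·5 = 6300
h=7: C(10,7)·C(7,2)·C(3,3) = 120·21·1 = 2520
Total favorable: 11340
Total paths: 4^10 = 1048576
P = 11340/1048576 = 2835/262144

Answer: 2835/262144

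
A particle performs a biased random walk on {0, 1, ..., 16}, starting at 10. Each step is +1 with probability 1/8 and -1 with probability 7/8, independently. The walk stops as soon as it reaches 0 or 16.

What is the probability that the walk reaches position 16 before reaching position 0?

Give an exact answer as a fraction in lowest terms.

Answer: 5884901/692352720200

Derivation:
Biased walk: p = 1/8, q = 7/8, r = q/p = 7
Gambler's ruin: P(hit 16 before 0 | start at 10) = (1 - r^a)/(1 - r^N)
r^10 = 282475249; r^16 = 33232930569601
P = (1 - 282475249) / (1 - 33232930569601) = -282475248 / -33232930569600 = 5884901/692352720200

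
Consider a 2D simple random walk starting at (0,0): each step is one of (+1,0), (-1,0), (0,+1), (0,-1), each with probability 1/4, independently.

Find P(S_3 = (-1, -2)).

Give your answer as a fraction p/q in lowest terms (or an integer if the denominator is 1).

Answer: 3/64

Derivation:
Let h be the number of horizontal steps (so 3-h are vertical). To end at (-1,-2) need (h-1)/2 right-steps and ((3-h)-2)/2 up-steps.
Sum over h with 1 ≤ h ≤ 1, h ≡ 1 (mod 2), 3-h ≡ 0 (mod 2):
h=1: C(3,1)·C(1,0)·C(2,0) = 3·1·1 = 3
Total favorable: 3
Total paths: 4^3 = 64
P = 3/64 = 3/64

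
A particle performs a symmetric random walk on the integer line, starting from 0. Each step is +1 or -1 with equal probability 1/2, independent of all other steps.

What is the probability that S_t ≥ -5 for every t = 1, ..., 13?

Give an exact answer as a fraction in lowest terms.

Answer: 1859/2048

Derivation:
Let f(t,s) = #length-t paths at position s with S_1..S_t all ≥ -5.
f(t,s) = f(t-1,s-1) + f(t-1,s+1) for s ≥ -5; f(t,s) = 0 for s < -5.
t=0: f(0,0)=1
t=1: f(1,-1)=1 f(1,1)=1
t=2: f(2,-2)=1 f(2,0)=2 f(2,2)=1
t=3: f(3,-3)=1 f(3,-1)=3 f(3,1)=3 f(3,3)=1
t=4: f(4,-4)=1 f(4,-2)=4 f(4,0)=6 f(4,2)=4 f(4,4)=1
t=5: f(5,-5)=1 f(5,-3)=5 f(5,-1)=10 f(5,1)=10 f(5,3)=5 f(5,5)=1
t=6: f(6,-4)=6 f(6,-2)=15 f(6,0)=20 f(6,2)=15 f(6,4)=6 f(6,6)=1
t=7: f(7,-5)=6 f(7,-3)=21 f(7,-1)=35 f(7,1)=35 f(7,3)=21 f(7,5)=7 f(7,7)=1
t=8: f(8,-4)=27 f(8,-2)=56 f(8,0)=70 f(8,2)=56 f(8,4)=28 f(8,6)=8 f(8,8)=1
t=9: f(9,-5)=27 f(9,-3)=83 f(9,-1)=126 f(9,1)=126 f(9,3)=84 f(9,5)=36 f(9,7)=9 f(9,9)=1
t=10: f(10,-4)=110 f(10,-2)=209 f(10,0)=252 f(10,2)=210 f(10,4)=120 f(10,6)=45 f(10,8)=10 f(10,10)=1
t=11: f(11,-5)=110 f(11,-3)=319 f(11,-1)=461 f(11,1)=462 f(11,3)=330 f(11,5)=165 f(11,7)=55 f(11,9)=11 f(11,11)=1
t=12: f(12,-4)=429 f(12,-2)=780 f(12,0)=923 f(12,2)=792 f(12,4)=495 f(12,6)=220 f(12,8)=66 f(12,10)=12 f(12,12)=1
t=13: f(13,-5)=429 f(13,-3)=1209 f(13,-1)=1703 f(13,1)=1715 f(13,3)=1287 f(13,5)=715 f(13,7)=286 f(13,9)=78 f(13,11)=13 f(13,13)=1
Σ_s f(13,s) = 7436
P = 7436/8192 = 1859/2048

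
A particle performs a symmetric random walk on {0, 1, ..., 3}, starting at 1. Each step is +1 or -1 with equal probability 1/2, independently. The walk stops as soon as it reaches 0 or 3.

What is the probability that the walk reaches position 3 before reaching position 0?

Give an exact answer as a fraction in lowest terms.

Answer: 1/3

Derivation:
Symmetric walk (p = 1/2): the harmonic-function argument gives P(hit 3 before 0 | start at 1) = a/N.
P = 1/3 = 1/3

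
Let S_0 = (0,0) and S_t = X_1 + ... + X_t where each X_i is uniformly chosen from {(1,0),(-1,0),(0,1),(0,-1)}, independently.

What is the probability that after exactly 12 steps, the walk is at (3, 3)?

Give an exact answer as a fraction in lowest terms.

Answer: 12705/1048576

Derivation:
Let h be the number of horizontal steps (so 12-h are vertical). To end at (3,3) need (h+3)/2 right-steps and ((12-h)+3)/2 up-steps.
Sum over h with 3 ≤ h ≤ 9, h ≡ 1 (mod 2), 12-h ≡ 1 (mod 2):
h=3: C(12,3)·C(3,3)·C(9,6) = 220·1·84 = 18480
h=5: C(12,5)·C(5,4)·C(7,5) = 792·5·21 = 83160
h=7: C(12,7)·C(7,5)·C(5,4) = 792·21·5 = 83160
h=9: C(12,9)·C(9,6)·C(3,3) = 220·84·1 = 18480
Total favorable: 203280
Total paths: 4^12 = 16777216
P = 203280/16777216 = 12705/1048576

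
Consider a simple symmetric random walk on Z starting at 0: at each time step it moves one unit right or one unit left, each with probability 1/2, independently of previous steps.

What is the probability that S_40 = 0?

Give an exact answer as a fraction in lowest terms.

To return to 0 after 40 steps: need exactly 20 steps of +1 and 20 of -1.
Favorable paths: C(40,20) = 137846528820
Total paths: 2^40 = 1099511627776
P = 137846528820/1099511627776 = 34461632205/274877906944

Answer: 34461632205/274877906944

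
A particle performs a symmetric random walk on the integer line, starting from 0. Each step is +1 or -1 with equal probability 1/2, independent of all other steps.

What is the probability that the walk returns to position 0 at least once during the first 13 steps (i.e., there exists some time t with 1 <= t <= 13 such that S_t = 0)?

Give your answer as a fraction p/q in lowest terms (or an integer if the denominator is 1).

Answer: 793/1024

Derivation:
Count via complement. Let g(t,s) = #length-t paths at position s with S_1..S_t all ≠ 0.
g(t,s) = g(t-1,s-1) + g(t-1,s+1) for s ≠ 0; g(t,0) = 0.
t=0: g(0,0)=1
t=1: g(1,-1)=1 g(1,1)=1
t=2: g(2,-2)=1 g(2,2)=1
t=3: g(3,-3)=1 g(3,-1)=1 g(3,1)=1 g(3,3)=1
t=4: g(4,-4)=1 g(4,-2)=2 g(4,2)=2 g(4,4)=1
t=5: g(5,-5)=1 g(5,-3)=3 g(5,-1)=2 g(5,1)=2 g(5,3)=3 g(5,5)=1
t=6: g(6,-6)=1 g(6,-4)=4 g(6,-2)=5 g(6,2)=5 g(6,4)=4 g(6,6)=1
t=7: g(7,-7)=1 g(7,-5)=5 g(7,-3)=9 g(7,-1)=5 g(7,1)=5 g(7,3)=9 g(7,5)=5 g(7,7)=1
t=8: g(8,-8)=1 g(8,-6)=6 g(8,-4)=14 g(8,-2)=14 g(8,2)=14 g(8,4)=14 g(8,6)=6 g(8,8)=1
t=9: g(9,-9)=1 g(9,-7)=7 g(9,-5)=20 g(9,-3)=28 g(9,-1)=14 g(9,1)=14 g(9,3)=28 g(9,5)=20 g(9,7)=7 g(9,9)=1
t=10: g(10,-10)=1 g(10,-8)=8 g(10,-6)=27 g(10,-4)=48 g(10,-2)=42 g(10,2)=42 g(10,4)=48 g(10,6)=27 g(10,8)=8 g(10,10)=1
t=11: g(11,-11)=1 g(11,-9)=9 g(11,-7)=35 g(11,-5)=75 g(11,-3)=90 g(11,-1)=42 g(11,1)=42 g(11,3)=90 g(11,5)=75 g(11,7)=35 g(11,9)=9 g(11,11)=1
t=12: g(12,-12)=1 g(12,-10)=10 g(12,-8)=44 g(12,-6)=110 g(12,-4)=165 g(12,-2)=132 g(12,2)=132 g(12,4)=165 g(12,6)=110 g(12,8)=44 g(12,10)=10 g(12,12)=1
t=13: g(13,-13)=1 g(13,-11)=11 g(13,-9)=54 g(13,-7)=154 g(13,-5)=275 g(13,-3)=297 g(13,-1)=132 g(13,1)=132 g(13,3)=297 g(13,5)=275 g(13,7)=154 g(13,9)=54 g(13,11)=11 g(13,13)=1
Paths never hitting 0: Σ_s g(13,s) = 1848
Paths hitting 0: 2^13 - 1848 = 6344
P = 6344/8192 = 793/1024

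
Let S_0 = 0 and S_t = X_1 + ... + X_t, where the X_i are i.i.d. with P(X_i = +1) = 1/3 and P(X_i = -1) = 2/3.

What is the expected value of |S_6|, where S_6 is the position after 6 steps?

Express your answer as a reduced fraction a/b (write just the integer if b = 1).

S_6 takes values m ≡ 0 (mod 2) with |m| ≤ 6; P(S_6=m) = C(6,(6+m)/2) · (1/3)^((6+m)/2) · (2/3)^((6-m)/2).
Distribution: P(S=-6)=64/729, P(S=-4)=64/243, P(S=-2)=80/243, P(S=0)=160/729, P(S=2)=20/243, P(S=4)=4/243, P(S=6)=1/729
E[|S_6|] = Σ_m |m|·P(S_6=m) = 602/243

Answer: 602/243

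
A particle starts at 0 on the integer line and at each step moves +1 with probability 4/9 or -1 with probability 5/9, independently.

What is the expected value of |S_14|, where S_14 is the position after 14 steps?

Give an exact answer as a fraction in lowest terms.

S_14 takes values m ≡ 0 (mod 2) with |m| ≤ 14; P(S_14=m) = C(14,(14+m)/2) · (4/9)^((14+m)/2) · (5/9)^((14-m)/2).
Distribution: P(S=-14)=6103515625/22876792454961, P(S=-12)=68359375000/22876792454961, P(S=-10)=355468750000/22876792454961, P(S=-8)=1137500000000/22876792454961, P(S=-6)=2502500000000/22876792454961, P(S=-4)=4004000000000/22876792454961, P(S=-2)=1601600000000/7625597484987, P(S=0)=1464320000000/7625597484987, P(S=2)=1025024000000/7625597484987, P(S=4)=1640038400000/22876792454961, P(S=6)=656015360000/22876792454961, P(S=8)=190840832000/22876792454961, P(S=10)=38168166400/22876792454961, P(S=12)=4697620480/22876792454961, P(S=14)=268435456/22876792454961
E[|S_14|] = Σ_m |m|·P(S_14=m) = 24271992280298/7625597484987

Answer: 24271992280298/7625597484987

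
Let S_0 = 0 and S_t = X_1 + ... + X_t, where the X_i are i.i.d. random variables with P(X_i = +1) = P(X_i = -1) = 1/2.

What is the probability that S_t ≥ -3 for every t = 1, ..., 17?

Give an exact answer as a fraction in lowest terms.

Let f(t,s) = #length-t paths at position s with S_1..S_t all ≥ -3.
f(t,s) = f(t-1,s-1) + f(t-1,s+1) for s ≥ -3; f(t,s) = 0 for s < -3.
t=0: f(0,0)=1
t=1: f(1,-1)=1 f(1,1)=1
t=2: f(2,-2)=1 f(2,0)=2 f(2,2)=1
t=3: f(3,-3)=1 f(3,-1)=3 f(3,1)=3 f(3,3)=1
t=4: f(4,-2)=4 f(4,0)=6 f(4,2)=4 f(4,4)=1
t=5: f(5,-3)=4 f(5,-1)=10 f(5,1)=10 f(5,3)=5 f(5,5)=1
t=6: f(6,-2)=14 f(6,0)=20 f(6,2)=15 f(6,4)=6 f(6,6)=1
t=7: f(7,-3)=14 f(7,-1)=34 f(7,1)=35 f(7,3)=21 f(7,5)=7 f(7,7)=1
t=8: f(8,-2)=48 f(8,0)=69 f(8,2)=56 f(8,4)=28 f(8,6)=8 f(8,8)=1
t=9: f(9,-3)=48 f(9,-1)=117 f(9,1)=125 f(9,3)=84 f(9,5)=36 f(9,7)=9 f(9,9)=1
t=10: f(10,-2)=165 f(10,0)=242 f(10,2)=209 f(10,4)=120 f(10,6)=45 f(10,8)=10 f(10,10)=1
t=11: f(11,-3)=165 f(11,-1)=407 f(11,1)=451 f(11,3)=329 f(11,5)=165 f(11,7)=55 f(11,9)=11 f(11,11)=1
t=12: f(12,-2)=572 f(12,0)=858 f(12,2)=780 f(12,4)=494 f(12,6)=220 f(12,8)=66 f(12,10)=12 f(12,12)=1
t=13: f(13,-3)=572 f(13,-1)=1430 f(13,1)=1638 f(13,3)=1274 f(13,5)=714 f(13,7)=286 f(13,9)=78 f(13,11)=13 f(13,13)=1
t=14: f(14,-2)=2002 f(14,0)=3068 f(14,2)=2912 f(14,4)=1988 f(14,6)=1000 f(14,8)=364 f(14,10)=91 f(14,12)=14 f(14,14)=1
t=15: f(15,-3)=2002 f(15,-1)=5070 f(15,1)=5980 f(15,3)=4900 f(15,5)=2988 f(15,7)=1364 f(15,9)=455 f(15,11)=105 f(15,13)=15 f(15,15)=1
t=16: f(16,-2)=7072 f(16,0)=11050 f(16,2)=10880 f(16,4)=7888 f(16,6)=4352 f(16,8)=1819 f(16,10)=560 f(16,12)=120 f(16,14)=16 f(16,16)=1
t=17: f(17,-3)=7072 f(17,-1)=18122 f(17,1)=21930 f(17,3)=18768 f(17,5)=12240 f(17,7)=6171 f(17,9)=2379 f(17,11)=680 f(17,13)=136 f(17,15)=17 f(17,17)=1
Σ_s f(17,s) = 87516
P = 87516/131072 = 21879/32768

Answer: 21879/32768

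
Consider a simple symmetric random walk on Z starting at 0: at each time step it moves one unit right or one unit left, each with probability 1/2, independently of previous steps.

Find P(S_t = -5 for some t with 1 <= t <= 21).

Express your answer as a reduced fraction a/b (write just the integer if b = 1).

Count via complement. Let g(t,s) = #length-t paths at position s with S_1..S_t all ≠ -5.
g(t,s) = g(t-1,s-1) + g(t-1,s+1) for s ≠ -5; g(t,-5) = 0.
t=0: g(0,0)=1
t=1: g(1,-1)=1 g(1,1)=1
t=2: g(2,-2)=1 g(2,0)=2 g(2,2)=1
t=3: g(3,-3)=1 g(3,-1)=3 g(3,1)=3 g(3,3)=1
t=4: g(4,-4)=1 g(4,-2)=4 g(4,0)=6 g(4,2)=4 g(4,4)=1
t=5: g(5,-3)=5 g(5,-1)=10 g(5,1)=10 g(5,3)=5 g(5,5)=1
t=6: g(6,-4)=5 g(6,-2)=15 g(6,0)=20 g(6,2)=15 g(6,4)=6 g(6,6)=1
t=7: g(7,-3)=20 g(7,-1)=35 g(7,1)=35 g(7,3)=21 g(7,5)=7 g(7,7)=1
t=8: g(8,-4)=20 g(8,-2)=55 g(8,0)=70 g(8,2)=56 g(8,4)=28 g(8,6)=8 g(8,8)=1
t=9: g(9,-3)=75 g(9,-1)=125 g(9,1)=126 g(9,3)=84 g(9,5)=36 g(9,7)=9 g(9,9)=1
t=10: g(10,-4)=75 g(10,-2)=200 g(10,0)=251 g(10,2)=210 g(10,4)=120 g(10,6)=45 g(10,8)=10 g(10,10)=1
t=11: g(11,-3)=275 g(11,-1)=451 g(11,1)=461 g(11,3)=330 g(11,5)=165 g(11,7)=55 g(11,9)=11 g(11,11)=1
t=12: g(12,-4)=275 g(12,-2)=726 g(12,0)=912 g(12,2)=791 g(12,4)=495 g(12,6)=220 g(12,8)=66 g(12,10)=12 g(12,12)=1
t=13: g(13,-3)=1001 g(13,-1)=1638 g(13,1)=1703 g(13,3)=1286 g(13,5)=715 g(13,7)=286 g(13,9)=78 g(13,11)=13 g(13,13)=1
t=14: g(14,-4)=1001 g(14,-2)=2639 g(14,0)=3341 g(14,2)=2989 g(14,4)=2001 g(14,6)=1001 g(14,8)=364 g(14,10)=91 g(14,12)=14 g(14,14)=1
t=15: g(15,-3)=3640 g(15,-1)=5980 g(15,1)=6330 g(15,3)=4990 g(15,5)=3002 g(15,7)=1365 g(15,9)=455 g(15,11)=105 g(15,13)=15 g(15,15)=1
t=16: g(16,-4)=3640 g(16,-2)=9620 g(16,0)=12310 g(16,2)=11320 g(16,4)=7992 g(16,6)=4367 g(16,8)=1820 g(16,10)=560 g(16,12)=120 g(16,14)=16 g(16,16)=1
t=17: g(17,-3)=13260 g(17,-1)=21930 g(17,1)=23630 g(17,3)=19312 g(17,5)=12359 g(17,7)=6187 g(17,9)=2380 g(17,11)=680 g(17,13)=136 g(17,15)=17 g(17,17)=1
t=18: g(18,-4)=13260 g(18,-2)=35190 g(18,0)=45560 g(18,2)=42942 g(18,4)=31671 g(18,6)=18546 g(18,8)=8567 g(18,10)=3060 g(18,12)=816 g(18,14)=153 g(18,16)=18 g(18,18)=1
t=19: g(19,-3)=48450 g(19,-1)=80750 g(19,1)=88502 g(19,3)=74613 g(19,5)=50217 g(19,7)=27113 g(19,9)=11627 g(19,11)=3876 g(19,13)=969 g(19,15)=171 g(19,17)=19 g(19,19)=1
t=20: g(20,-4)=48450 g(20,-2)=129200 g(20,0)=169252 g(20,2)=163115 g(20,4)=124830 g(20,6)=77330 g(20,8)=38740 g(20,10)=15503 g(20,12)=4845 g(20,14)=1140 g(20,16)=190 g(20,18)=20 g(20,20)=1
t=21: g(21,-3)=177650 g(21,-1)=298452 g(21,1)=332367 g(21,3)=287945 g(21,5)=202160 g(21,7)=116070 g(21,9)=54243 g(21,11)=20348 g(21,13)=5985 g(21,15)=1330 g(21,17)=210 g(21,19)=21 g(21,21)=1
Paths never hitting -5: Σ_s g(21,s) = 1496782
Paths hitting -5: 2^21 - 1496782 = 600370
P = 600370/2097152 = 300185/1048576

Answer: 300185/1048576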